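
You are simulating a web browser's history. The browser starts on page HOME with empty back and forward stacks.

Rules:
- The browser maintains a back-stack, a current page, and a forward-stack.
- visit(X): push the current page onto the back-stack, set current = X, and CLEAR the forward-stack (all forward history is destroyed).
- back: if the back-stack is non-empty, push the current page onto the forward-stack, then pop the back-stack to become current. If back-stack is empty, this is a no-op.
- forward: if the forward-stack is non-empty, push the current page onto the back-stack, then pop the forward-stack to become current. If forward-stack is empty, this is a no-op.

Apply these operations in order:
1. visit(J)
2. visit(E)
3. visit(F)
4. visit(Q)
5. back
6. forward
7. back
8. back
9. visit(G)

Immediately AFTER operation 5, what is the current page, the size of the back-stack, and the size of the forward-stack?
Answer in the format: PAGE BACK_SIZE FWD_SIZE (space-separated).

After 1 (visit(J)): cur=J back=1 fwd=0
After 2 (visit(E)): cur=E back=2 fwd=0
After 3 (visit(F)): cur=F back=3 fwd=0
After 4 (visit(Q)): cur=Q back=4 fwd=0
After 5 (back): cur=F back=3 fwd=1

F 3 1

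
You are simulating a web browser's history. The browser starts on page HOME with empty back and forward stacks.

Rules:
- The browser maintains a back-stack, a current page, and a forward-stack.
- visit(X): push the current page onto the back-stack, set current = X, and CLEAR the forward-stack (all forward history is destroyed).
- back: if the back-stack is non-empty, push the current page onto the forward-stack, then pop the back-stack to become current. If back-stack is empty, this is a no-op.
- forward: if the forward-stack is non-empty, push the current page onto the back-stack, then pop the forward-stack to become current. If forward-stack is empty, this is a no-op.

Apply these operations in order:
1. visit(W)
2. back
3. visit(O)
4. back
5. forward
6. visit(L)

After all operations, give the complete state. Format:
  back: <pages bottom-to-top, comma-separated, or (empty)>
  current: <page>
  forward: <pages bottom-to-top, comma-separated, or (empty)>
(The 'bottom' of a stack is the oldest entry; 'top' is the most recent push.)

Answer: back: HOME,O
current: L
forward: (empty)

Derivation:
After 1 (visit(W)): cur=W back=1 fwd=0
After 2 (back): cur=HOME back=0 fwd=1
After 3 (visit(O)): cur=O back=1 fwd=0
After 4 (back): cur=HOME back=0 fwd=1
After 5 (forward): cur=O back=1 fwd=0
After 6 (visit(L)): cur=L back=2 fwd=0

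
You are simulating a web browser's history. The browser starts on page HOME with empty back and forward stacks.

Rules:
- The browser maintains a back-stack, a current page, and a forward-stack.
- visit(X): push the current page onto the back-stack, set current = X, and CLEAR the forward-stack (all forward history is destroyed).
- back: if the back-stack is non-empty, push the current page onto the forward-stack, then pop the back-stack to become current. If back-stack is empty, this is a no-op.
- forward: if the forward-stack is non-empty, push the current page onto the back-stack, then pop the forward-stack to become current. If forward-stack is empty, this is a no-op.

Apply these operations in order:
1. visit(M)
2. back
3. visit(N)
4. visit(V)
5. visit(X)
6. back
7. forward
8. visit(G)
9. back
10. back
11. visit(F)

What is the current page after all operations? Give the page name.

Answer: F

Derivation:
After 1 (visit(M)): cur=M back=1 fwd=0
After 2 (back): cur=HOME back=0 fwd=1
After 3 (visit(N)): cur=N back=1 fwd=0
After 4 (visit(V)): cur=V back=2 fwd=0
After 5 (visit(X)): cur=X back=3 fwd=0
After 6 (back): cur=V back=2 fwd=1
After 7 (forward): cur=X back=3 fwd=0
After 8 (visit(G)): cur=G back=4 fwd=0
After 9 (back): cur=X back=3 fwd=1
After 10 (back): cur=V back=2 fwd=2
After 11 (visit(F)): cur=F back=3 fwd=0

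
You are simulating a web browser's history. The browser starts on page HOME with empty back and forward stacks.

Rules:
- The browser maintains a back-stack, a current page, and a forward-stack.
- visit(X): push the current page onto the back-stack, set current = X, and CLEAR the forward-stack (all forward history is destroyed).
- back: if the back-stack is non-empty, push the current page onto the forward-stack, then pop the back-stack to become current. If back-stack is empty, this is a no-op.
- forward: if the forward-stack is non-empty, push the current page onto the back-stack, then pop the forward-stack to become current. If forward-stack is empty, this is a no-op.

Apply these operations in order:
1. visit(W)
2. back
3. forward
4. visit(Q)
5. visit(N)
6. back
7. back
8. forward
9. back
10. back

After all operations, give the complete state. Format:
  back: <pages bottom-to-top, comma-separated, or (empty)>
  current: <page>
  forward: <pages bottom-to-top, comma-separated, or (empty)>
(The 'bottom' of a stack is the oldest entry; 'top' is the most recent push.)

Answer: back: (empty)
current: HOME
forward: N,Q,W

Derivation:
After 1 (visit(W)): cur=W back=1 fwd=0
After 2 (back): cur=HOME back=0 fwd=1
After 3 (forward): cur=W back=1 fwd=0
After 4 (visit(Q)): cur=Q back=2 fwd=0
After 5 (visit(N)): cur=N back=3 fwd=0
After 6 (back): cur=Q back=2 fwd=1
After 7 (back): cur=W back=1 fwd=2
After 8 (forward): cur=Q back=2 fwd=1
After 9 (back): cur=W back=1 fwd=2
After 10 (back): cur=HOME back=0 fwd=3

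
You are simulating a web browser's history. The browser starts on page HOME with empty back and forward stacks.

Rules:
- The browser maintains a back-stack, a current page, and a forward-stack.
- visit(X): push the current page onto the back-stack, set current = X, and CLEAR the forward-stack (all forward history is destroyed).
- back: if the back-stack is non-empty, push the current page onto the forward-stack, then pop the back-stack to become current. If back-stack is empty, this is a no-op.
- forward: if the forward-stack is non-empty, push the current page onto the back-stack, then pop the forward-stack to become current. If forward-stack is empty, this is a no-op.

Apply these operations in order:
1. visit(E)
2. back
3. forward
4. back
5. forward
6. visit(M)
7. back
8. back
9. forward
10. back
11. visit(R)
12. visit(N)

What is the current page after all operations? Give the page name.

Answer: N

Derivation:
After 1 (visit(E)): cur=E back=1 fwd=0
After 2 (back): cur=HOME back=0 fwd=1
After 3 (forward): cur=E back=1 fwd=0
After 4 (back): cur=HOME back=0 fwd=1
After 5 (forward): cur=E back=1 fwd=0
After 6 (visit(M)): cur=M back=2 fwd=0
After 7 (back): cur=E back=1 fwd=1
After 8 (back): cur=HOME back=0 fwd=2
After 9 (forward): cur=E back=1 fwd=1
After 10 (back): cur=HOME back=0 fwd=2
After 11 (visit(R)): cur=R back=1 fwd=0
After 12 (visit(N)): cur=N back=2 fwd=0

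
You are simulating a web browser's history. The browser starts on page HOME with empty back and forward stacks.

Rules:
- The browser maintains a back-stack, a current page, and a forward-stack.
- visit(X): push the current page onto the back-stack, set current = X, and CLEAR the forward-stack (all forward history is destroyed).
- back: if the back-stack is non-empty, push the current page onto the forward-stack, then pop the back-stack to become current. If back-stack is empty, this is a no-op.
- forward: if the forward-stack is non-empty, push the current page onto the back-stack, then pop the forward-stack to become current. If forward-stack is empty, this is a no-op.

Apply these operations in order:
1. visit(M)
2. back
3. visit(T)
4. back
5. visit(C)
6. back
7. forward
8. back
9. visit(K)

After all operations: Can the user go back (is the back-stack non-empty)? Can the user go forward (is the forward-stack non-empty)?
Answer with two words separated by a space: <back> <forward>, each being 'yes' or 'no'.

After 1 (visit(M)): cur=M back=1 fwd=0
After 2 (back): cur=HOME back=0 fwd=1
After 3 (visit(T)): cur=T back=1 fwd=0
After 4 (back): cur=HOME back=0 fwd=1
After 5 (visit(C)): cur=C back=1 fwd=0
After 6 (back): cur=HOME back=0 fwd=1
After 7 (forward): cur=C back=1 fwd=0
After 8 (back): cur=HOME back=0 fwd=1
After 9 (visit(K)): cur=K back=1 fwd=0

Answer: yes no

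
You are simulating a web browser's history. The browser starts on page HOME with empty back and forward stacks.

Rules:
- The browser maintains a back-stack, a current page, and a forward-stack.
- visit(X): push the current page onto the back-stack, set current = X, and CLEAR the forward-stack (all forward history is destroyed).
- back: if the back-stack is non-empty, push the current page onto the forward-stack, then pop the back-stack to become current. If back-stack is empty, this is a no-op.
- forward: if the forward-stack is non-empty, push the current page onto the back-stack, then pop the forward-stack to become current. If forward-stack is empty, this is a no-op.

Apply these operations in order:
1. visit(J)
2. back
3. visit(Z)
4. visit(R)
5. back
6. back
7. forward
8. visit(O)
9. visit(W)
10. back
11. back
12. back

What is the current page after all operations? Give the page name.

After 1 (visit(J)): cur=J back=1 fwd=0
After 2 (back): cur=HOME back=0 fwd=1
After 3 (visit(Z)): cur=Z back=1 fwd=0
After 4 (visit(R)): cur=R back=2 fwd=0
After 5 (back): cur=Z back=1 fwd=1
After 6 (back): cur=HOME back=0 fwd=2
After 7 (forward): cur=Z back=1 fwd=1
After 8 (visit(O)): cur=O back=2 fwd=0
After 9 (visit(W)): cur=W back=3 fwd=0
After 10 (back): cur=O back=2 fwd=1
After 11 (back): cur=Z back=1 fwd=2
After 12 (back): cur=HOME back=0 fwd=3

Answer: HOME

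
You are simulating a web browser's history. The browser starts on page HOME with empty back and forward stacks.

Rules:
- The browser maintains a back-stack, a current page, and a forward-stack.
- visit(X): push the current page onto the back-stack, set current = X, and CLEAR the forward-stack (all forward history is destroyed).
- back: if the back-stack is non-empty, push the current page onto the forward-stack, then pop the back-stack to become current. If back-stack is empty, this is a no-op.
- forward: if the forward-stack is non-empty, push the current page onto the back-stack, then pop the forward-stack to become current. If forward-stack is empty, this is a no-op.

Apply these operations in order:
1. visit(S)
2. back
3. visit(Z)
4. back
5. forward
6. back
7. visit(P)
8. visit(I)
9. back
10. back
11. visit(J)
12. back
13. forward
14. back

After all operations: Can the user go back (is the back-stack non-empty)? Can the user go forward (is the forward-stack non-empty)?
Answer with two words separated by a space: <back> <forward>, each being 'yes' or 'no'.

Answer: no yes

Derivation:
After 1 (visit(S)): cur=S back=1 fwd=0
After 2 (back): cur=HOME back=0 fwd=1
After 3 (visit(Z)): cur=Z back=1 fwd=0
After 4 (back): cur=HOME back=0 fwd=1
After 5 (forward): cur=Z back=1 fwd=0
After 6 (back): cur=HOME back=0 fwd=1
After 7 (visit(P)): cur=P back=1 fwd=0
After 8 (visit(I)): cur=I back=2 fwd=0
After 9 (back): cur=P back=1 fwd=1
After 10 (back): cur=HOME back=0 fwd=2
After 11 (visit(J)): cur=J back=1 fwd=0
After 12 (back): cur=HOME back=0 fwd=1
After 13 (forward): cur=J back=1 fwd=0
After 14 (back): cur=HOME back=0 fwd=1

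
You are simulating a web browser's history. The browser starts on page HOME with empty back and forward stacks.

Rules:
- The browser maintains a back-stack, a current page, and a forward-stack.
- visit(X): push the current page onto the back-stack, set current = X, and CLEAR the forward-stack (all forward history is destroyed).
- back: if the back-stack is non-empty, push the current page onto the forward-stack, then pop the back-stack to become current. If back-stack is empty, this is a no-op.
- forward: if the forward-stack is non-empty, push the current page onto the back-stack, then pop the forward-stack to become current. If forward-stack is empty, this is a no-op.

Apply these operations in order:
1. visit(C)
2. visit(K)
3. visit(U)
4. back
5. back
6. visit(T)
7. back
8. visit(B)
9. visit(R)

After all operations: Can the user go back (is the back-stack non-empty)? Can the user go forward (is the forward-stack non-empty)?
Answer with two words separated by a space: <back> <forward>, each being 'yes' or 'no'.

Answer: yes no

Derivation:
After 1 (visit(C)): cur=C back=1 fwd=0
After 2 (visit(K)): cur=K back=2 fwd=0
After 3 (visit(U)): cur=U back=3 fwd=0
After 4 (back): cur=K back=2 fwd=1
After 5 (back): cur=C back=1 fwd=2
After 6 (visit(T)): cur=T back=2 fwd=0
After 7 (back): cur=C back=1 fwd=1
After 8 (visit(B)): cur=B back=2 fwd=0
After 9 (visit(R)): cur=R back=3 fwd=0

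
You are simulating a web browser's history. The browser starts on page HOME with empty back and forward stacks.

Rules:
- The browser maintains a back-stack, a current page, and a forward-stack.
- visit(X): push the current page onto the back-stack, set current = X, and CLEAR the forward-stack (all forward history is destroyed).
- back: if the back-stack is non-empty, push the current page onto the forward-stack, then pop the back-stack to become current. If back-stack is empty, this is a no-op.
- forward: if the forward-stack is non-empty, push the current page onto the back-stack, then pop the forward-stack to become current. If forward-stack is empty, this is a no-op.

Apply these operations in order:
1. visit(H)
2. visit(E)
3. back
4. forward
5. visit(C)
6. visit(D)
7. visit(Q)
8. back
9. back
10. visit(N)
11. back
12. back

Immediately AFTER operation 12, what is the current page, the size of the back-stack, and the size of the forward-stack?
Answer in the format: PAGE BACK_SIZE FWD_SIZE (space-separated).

After 1 (visit(H)): cur=H back=1 fwd=0
After 2 (visit(E)): cur=E back=2 fwd=0
After 3 (back): cur=H back=1 fwd=1
After 4 (forward): cur=E back=2 fwd=0
After 5 (visit(C)): cur=C back=3 fwd=0
After 6 (visit(D)): cur=D back=4 fwd=0
After 7 (visit(Q)): cur=Q back=5 fwd=0
After 8 (back): cur=D back=4 fwd=1
After 9 (back): cur=C back=3 fwd=2
After 10 (visit(N)): cur=N back=4 fwd=0
After 11 (back): cur=C back=3 fwd=1
After 12 (back): cur=E back=2 fwd=2

E 2 2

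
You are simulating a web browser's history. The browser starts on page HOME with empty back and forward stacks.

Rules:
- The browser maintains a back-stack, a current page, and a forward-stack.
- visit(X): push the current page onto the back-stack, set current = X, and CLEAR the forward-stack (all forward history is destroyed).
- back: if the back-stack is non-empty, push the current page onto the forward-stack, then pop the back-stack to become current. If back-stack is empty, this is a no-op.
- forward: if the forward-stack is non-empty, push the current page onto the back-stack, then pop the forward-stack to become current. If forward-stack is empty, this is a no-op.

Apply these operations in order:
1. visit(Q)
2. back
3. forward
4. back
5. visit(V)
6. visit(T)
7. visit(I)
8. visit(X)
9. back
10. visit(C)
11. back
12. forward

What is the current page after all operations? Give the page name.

Answer: C

Derivation:
After 1 (visit(Q)): cur=Q back=1 fwd=0
After 2 (back): cur=HOME back=0 fwd=1
After 3 (forward): cur=Q back=1 fwd=0
After 4 (back): cur=HOME back=0 fwd=1
After 5 (visit(V)): cur=V back=1 fwd=0
After 6 (visit(T)): cur=T back=2 fwd=0
After 7 (visit(I)): cur=I back=3 fwd=0
After 8 (visit(X)): cur=X back=4 fwd=0
After 9 (back): cur=I back=3 fwd=1
After 10 (visit(C)): cur=C back=4 fwd=0
After 11 (back): cur=I back=3 fwd=1
After 12 (forward): cur=C back=4 fwd=0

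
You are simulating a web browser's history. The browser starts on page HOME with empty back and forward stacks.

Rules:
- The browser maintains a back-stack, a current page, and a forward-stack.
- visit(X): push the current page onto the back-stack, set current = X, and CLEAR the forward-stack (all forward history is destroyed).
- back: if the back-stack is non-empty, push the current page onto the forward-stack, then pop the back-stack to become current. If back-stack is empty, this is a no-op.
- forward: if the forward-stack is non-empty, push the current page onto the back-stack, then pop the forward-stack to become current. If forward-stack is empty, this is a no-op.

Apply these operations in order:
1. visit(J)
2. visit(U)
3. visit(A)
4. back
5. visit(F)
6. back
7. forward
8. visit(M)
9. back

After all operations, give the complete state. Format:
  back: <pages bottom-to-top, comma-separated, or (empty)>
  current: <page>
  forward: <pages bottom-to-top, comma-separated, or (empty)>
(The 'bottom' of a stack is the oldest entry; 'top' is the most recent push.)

After 1 (visit(J)): cur=J back=1 fwd=0
After 2 (visit(U)): cur=U back=2 fwd=0
After 3 (visit(A)): cur=A back=3 fwd=0
After 4 (back): cur=U back=2 fwd=1
After 5 (visit(F)): cur=F back=3 fwd=0
After 6 (back): cur=U back=2 fwd=1
After 7 (forward): cur=F back=3 fwd=0
After 8 (visit(M)): cur=M back=4 fwd=0
After 9 (back): cur=F back=3 fwd=1

Answer: back: HOME,J,U
current: F
forward: M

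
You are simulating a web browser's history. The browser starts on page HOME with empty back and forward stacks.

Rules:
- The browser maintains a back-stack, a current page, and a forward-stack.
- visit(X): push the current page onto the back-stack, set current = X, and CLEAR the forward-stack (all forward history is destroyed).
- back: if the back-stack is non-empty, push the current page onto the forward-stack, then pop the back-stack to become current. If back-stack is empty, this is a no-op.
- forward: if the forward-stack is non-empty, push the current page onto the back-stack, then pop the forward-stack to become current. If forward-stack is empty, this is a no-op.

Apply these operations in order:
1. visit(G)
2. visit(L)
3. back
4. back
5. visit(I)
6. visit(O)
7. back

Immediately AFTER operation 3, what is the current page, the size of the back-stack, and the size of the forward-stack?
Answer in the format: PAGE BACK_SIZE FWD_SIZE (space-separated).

After 1 (visit(G)): cur=G back=1 fwd=0
After 2 (visit(L)): cur=L back=2 fwd=0
After 3 (back): cur=G back=1 fwd=1

G 1 1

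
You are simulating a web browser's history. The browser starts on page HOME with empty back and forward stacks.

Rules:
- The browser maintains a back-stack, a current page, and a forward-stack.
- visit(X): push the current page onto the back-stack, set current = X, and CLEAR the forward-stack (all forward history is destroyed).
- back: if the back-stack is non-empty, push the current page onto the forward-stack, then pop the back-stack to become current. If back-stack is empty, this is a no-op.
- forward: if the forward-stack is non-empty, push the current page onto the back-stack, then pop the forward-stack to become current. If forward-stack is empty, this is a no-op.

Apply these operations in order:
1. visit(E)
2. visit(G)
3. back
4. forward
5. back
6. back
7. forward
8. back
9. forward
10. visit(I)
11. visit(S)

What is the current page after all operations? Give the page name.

Answer: S

Derivation:
After 1 (visit(E)): cur=E back=1 fwd=0
After 2 (visit(G)): cur=G back=2 fwd=0
After 3 (back): cur=E back=1 fwd=1
After 4 (forward): cur=G back=2 fwd=0
After 5 (back): cur=E back=1 fwd=1
After 6 (back): cur=HOME back=0 fwd=2
After 7 (forward): cur=E back=1 fwd=1
After 8 (back): cur=HOME back=0 fwd=2
After 9 (forward): cur=E back=1 fwd=1
After 10 (visit(I)): cur=I back=2 fwd=0
After 11 (visit(S)): cur=S back=3 fwd=0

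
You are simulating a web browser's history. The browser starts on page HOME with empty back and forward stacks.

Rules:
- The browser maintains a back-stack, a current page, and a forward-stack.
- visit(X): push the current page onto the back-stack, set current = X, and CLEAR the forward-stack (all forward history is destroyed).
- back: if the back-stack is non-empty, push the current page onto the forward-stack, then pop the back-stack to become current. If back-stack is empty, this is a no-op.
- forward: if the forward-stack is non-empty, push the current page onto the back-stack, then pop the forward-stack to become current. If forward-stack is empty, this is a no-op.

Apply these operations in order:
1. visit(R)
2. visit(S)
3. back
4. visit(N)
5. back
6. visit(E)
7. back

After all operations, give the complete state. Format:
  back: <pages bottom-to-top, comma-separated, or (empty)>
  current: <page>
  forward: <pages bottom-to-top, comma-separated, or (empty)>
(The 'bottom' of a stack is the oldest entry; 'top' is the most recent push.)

Answer: back: HOME
current: R
forward: E

Derivation:
After 1 (visit(R)): cur=R back=1 fwd=0
After 2 (visit(S)): cur=S back=2 fwd=0
After 3 (back): cur=R back=1 fwd=1
After 4 (visit(N)): cur=N back=2 fwd=0
After 5 (back): cur=R back=1 fwd=1
After 6 (visit(E)): cur=E back=2 fwd=0
After 7 (back): cur=R back=1 fwd=1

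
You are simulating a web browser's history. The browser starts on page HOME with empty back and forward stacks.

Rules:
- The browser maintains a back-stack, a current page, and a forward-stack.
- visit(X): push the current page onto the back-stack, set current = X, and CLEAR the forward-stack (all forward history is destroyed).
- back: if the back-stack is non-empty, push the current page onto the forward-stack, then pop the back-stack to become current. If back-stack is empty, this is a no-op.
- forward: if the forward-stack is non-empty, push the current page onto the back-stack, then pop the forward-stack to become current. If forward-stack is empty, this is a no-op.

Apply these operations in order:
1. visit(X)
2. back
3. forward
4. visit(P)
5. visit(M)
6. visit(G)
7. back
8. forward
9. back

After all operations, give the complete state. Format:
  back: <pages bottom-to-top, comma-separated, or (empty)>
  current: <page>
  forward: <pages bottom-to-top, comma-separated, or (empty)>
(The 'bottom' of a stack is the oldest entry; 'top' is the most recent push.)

After 1 (visit(X)): cur=X back=1 fwd=0
After 2 (back): cur=HOME back=0 fwd=1
After 3 (forward): cur=X back=1 fwd=0
After 4 (visit(P)): cur=P back=2 fwd=0
After 5 (visit(M)): cur=M back=3 fwd=0
After 6 (visit(G)): cur=G back=4 fwd=0
After 7 (back): cur=M back=3 fwd=1
After 8 (forward): cur=G back=4 fwd=0
After 9 (back): cur=M back=3 fwd=1

Answer: back: HOME,X,P
current: M
forward: G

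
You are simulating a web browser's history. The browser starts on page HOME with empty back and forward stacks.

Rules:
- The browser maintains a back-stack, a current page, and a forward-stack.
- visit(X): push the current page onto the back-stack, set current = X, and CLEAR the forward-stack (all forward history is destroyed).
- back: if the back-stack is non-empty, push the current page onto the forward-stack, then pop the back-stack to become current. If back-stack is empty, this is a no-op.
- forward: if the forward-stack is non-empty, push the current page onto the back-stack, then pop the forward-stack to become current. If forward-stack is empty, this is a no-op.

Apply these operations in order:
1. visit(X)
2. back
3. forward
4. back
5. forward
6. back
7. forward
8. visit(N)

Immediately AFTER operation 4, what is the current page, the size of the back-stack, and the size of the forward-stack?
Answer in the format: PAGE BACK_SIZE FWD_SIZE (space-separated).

After 1 (visit(X)): cur=X back=1 fwd=0
After 2 (back): cur=HOME back=0 fwd=1
After 3 (forward): cur=X back=1 fwd=0
After 4 (back): cur=HOME back=0 fwd=1

HOME 0 1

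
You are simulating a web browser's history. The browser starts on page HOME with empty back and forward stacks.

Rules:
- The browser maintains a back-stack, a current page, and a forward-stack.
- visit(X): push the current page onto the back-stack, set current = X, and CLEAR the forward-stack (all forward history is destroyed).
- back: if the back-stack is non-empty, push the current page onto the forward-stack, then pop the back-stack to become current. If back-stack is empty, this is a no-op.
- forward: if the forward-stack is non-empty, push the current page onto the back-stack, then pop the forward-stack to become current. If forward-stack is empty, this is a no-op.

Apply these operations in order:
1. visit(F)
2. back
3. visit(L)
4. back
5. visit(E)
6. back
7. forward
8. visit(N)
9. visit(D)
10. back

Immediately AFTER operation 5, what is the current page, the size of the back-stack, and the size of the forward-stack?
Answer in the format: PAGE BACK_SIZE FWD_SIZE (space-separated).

After 1 (visit(F)): cur=F back=1 fwd=0
After 2 (back): cur=HOME back=0 fwd=1
After 3 (visit(L)): cur=L back=1 fwd=0
After 4 (back): cur=HOME back=0 fwd=1
After 5 (visit(E)): cur=E back=1 fwd=0

E 1 0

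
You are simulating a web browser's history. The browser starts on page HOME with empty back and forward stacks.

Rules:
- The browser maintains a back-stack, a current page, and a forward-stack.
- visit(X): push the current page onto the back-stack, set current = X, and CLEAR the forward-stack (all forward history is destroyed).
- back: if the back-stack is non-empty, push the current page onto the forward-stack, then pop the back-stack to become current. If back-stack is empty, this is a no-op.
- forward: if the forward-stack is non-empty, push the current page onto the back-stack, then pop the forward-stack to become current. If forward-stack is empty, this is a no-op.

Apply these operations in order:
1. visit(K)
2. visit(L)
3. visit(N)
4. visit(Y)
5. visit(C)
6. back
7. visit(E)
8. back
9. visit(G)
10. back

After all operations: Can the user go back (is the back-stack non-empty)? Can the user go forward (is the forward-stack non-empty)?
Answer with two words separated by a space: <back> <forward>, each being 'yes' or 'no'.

Answer: yes yes

Derivation:
After 1 (visit(K)): cur=K back=1 fwd=0
After 2 (visit(L)): cur=L back=2 fwd=0
After 3 (visit(N)): cur=N back=3 fwd=0
After 4 (visit(Y)): cur=Y back=4 fwd=0
After 5 (visit(C)): cur=C back=5 fwd=0
After 6 (back): cur=Y back=4 fwd=1
After 7 (visit(E)): cur=E back=5 fwd=0
After 8 (back): cur=Y back=4 fwd=1
After 9 (visit(G)): cur=G back=5 fwd=0
After 10 (back): cur=Y back=4 fwd=1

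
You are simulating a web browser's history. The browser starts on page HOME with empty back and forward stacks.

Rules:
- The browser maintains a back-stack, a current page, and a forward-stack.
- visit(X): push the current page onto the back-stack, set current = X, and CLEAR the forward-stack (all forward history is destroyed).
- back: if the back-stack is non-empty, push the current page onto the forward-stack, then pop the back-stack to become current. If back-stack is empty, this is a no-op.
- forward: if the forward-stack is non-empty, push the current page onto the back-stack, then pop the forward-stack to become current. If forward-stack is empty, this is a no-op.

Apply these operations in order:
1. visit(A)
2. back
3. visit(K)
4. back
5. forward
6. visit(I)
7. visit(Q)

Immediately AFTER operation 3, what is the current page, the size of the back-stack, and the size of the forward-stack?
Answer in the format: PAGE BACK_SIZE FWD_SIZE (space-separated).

After 1 (visit(A)): cur=A back=1 fwd=0
After 2 (back): cur=HOME back=0 fwd=1
After 3 (visit(K)): cur=K back=1 fwd=0

K 1 0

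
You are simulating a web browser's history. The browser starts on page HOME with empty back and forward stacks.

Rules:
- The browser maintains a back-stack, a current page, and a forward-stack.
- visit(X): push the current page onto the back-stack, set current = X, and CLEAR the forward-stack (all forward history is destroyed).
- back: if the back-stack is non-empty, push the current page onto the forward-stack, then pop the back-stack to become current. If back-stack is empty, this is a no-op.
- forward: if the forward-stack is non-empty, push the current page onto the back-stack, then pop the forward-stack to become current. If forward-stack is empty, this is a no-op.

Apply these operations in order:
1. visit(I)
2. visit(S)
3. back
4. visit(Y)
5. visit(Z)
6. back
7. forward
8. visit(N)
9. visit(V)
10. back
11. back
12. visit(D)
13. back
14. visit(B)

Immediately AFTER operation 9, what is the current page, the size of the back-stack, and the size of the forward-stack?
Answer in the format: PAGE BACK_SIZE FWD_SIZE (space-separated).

After 1 (visit(I)): cur=I back=1 fwd=0
After 2 (visit(S)): cur=S back=2 fwd=0
After 3 (back): cur=I back=1 fwd=1
After 4 (visit(Y)): cur=Y back=2 fwd=0
After 5 (visit(Z)): cur=Z back=3 fwd=0
After 6 (back): cur=Y back=2 fwd=1
After 7 (forward): cur=Z back=3 fwd=0
After 8 (visit(N)): cur=N back=4 fwd=0
After 9 (visit(V)): cur=V back=5 fwd=0

V 5 0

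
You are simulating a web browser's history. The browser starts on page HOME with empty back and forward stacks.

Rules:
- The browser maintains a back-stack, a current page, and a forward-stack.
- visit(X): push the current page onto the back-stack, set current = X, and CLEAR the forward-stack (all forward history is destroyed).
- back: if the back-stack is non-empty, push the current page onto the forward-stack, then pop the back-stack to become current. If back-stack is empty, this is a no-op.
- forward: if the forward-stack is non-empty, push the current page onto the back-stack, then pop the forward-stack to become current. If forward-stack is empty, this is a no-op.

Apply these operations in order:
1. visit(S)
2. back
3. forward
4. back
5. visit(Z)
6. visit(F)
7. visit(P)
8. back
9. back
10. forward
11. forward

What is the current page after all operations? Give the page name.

Answer: P

Derivation:
After 1 (visit(S)): cur=S back=1 fwd=0
After 2 (back): cur=HOME back=0 fwd=1
After 3 (forward): cur=S back=1 fwd=0
After 4 (back): cur=HOME back=0 fwd=1
After 5 (visit(Z)): cur=Z back=1 fwd=0
After 6 (visit(F)): cur=F back=2 fwd=0
After 7 (visit(P)): cur=P back=3 fwd=0
After 8 (back): cur=F back=2 fwd=1
After 9 (back): cur=Z back=1 fwd=2
After 10 (forward): cur=F back=2 fwd=1
After 11 (forward): cur=P back=3 fwd=0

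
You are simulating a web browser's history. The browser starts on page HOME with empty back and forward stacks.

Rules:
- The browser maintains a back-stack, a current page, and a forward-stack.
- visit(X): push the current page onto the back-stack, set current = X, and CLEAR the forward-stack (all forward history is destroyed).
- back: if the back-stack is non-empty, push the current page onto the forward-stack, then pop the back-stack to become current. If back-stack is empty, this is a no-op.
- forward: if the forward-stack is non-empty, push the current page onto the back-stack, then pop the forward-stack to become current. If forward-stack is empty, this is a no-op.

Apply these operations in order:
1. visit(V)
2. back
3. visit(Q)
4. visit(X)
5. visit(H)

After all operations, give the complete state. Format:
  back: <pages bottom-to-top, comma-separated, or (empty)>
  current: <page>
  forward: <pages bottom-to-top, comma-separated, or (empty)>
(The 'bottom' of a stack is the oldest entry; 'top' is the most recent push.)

After 1 (visit(V)): cur=V back=1 fwd=0
After 2 (back): cur=HOME back=0 fwd=1
After 3 (visit(Q)): cur=Q back=1 fwd=0
After 4 (visit(X)): cur=X back=2 fwd=0
After 5 (visit(H)): cur=H back=3 fwd=0

Answer: back: HOME,Q,X
current: H
forward: (empty)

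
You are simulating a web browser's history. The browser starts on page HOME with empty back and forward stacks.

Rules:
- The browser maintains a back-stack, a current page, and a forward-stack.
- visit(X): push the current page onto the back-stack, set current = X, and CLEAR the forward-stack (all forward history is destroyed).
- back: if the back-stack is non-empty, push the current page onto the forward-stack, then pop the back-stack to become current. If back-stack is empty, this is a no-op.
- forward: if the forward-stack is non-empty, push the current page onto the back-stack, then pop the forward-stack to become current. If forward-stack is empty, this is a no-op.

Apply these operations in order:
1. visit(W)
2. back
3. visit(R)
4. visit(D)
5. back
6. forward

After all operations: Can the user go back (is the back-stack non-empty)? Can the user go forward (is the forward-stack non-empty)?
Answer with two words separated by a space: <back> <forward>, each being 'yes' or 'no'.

After 1 (visit(W)): cur=W back=1 fwd=0
After 2 (back): cur=HOME back=0 fwd=1
After 3 (visit(R)): cur=R back=1 fwd=0
After 4 (visit(D)): cur=D back=2 fwd=0
After 5 (back): cur=R back=1 fwd=1
After 6 (forward): cur=D back=2 fwd=0

Answer: yes no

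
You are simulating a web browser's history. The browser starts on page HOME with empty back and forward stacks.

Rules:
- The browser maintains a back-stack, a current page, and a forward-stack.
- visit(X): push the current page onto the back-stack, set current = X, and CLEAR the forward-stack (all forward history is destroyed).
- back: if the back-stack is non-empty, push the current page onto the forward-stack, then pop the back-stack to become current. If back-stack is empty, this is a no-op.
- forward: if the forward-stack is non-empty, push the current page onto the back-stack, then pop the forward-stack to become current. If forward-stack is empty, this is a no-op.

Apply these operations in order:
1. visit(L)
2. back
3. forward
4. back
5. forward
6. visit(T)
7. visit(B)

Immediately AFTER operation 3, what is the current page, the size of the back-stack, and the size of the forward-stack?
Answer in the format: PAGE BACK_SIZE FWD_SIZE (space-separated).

After 1 (visit(L)): cur=L back=1 fwd=0
After 2 (back): cur=HOME back=0 fwd=1
After 3 (forward): cur=L back=1 fwd=0

L 1 0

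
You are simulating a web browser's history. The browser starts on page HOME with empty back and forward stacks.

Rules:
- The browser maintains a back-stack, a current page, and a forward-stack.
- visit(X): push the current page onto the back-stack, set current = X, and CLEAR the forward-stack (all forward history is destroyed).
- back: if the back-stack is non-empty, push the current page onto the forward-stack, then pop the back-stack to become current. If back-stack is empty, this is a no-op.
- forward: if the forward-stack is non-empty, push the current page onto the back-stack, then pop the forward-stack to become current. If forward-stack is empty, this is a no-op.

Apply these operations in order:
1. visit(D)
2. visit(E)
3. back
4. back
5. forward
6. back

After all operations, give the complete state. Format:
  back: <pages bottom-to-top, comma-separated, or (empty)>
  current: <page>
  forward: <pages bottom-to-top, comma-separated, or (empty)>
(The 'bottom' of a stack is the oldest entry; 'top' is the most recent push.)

After 1 (visit(D)): cur=D back=1 fwd=0
After 2 (visit(E)): cur=E back=2 fwd=0
After 3 (back): cur=D back=1 fwd=1
After 4 (back): cur=HOME back=0 fwd=2
After 5 (forward): cur=D back=1 fwd=1
After 6 (back): cur=HOME back=0 fwd=2

Answer: back: (empty)
current: HOME
forward: E,D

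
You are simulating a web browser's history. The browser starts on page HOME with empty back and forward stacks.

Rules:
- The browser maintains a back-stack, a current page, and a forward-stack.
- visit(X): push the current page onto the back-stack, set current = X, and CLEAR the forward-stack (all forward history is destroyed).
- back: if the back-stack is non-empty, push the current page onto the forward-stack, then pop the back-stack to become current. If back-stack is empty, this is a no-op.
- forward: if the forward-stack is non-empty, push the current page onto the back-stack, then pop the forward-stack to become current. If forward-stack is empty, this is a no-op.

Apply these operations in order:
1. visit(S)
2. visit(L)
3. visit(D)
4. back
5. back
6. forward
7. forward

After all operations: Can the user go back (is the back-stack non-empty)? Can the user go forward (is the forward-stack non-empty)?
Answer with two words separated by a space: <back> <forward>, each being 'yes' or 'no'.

After 1 (visit(S)): cur=S back=1 fwd=0
After 2 (visit(L)): cur=L back=2 fwd=0
After 3 (visit(D)): cur=D back=3 fwd=0
After 4 (back): cur=L back=2 fwd=1
After 5 (back): cur=S back=1 fwd=2
After 6 (forward): cur=L back=2 fwd=1
After 7 (forward): cur=D back=3 fwd=0

Answer: yes no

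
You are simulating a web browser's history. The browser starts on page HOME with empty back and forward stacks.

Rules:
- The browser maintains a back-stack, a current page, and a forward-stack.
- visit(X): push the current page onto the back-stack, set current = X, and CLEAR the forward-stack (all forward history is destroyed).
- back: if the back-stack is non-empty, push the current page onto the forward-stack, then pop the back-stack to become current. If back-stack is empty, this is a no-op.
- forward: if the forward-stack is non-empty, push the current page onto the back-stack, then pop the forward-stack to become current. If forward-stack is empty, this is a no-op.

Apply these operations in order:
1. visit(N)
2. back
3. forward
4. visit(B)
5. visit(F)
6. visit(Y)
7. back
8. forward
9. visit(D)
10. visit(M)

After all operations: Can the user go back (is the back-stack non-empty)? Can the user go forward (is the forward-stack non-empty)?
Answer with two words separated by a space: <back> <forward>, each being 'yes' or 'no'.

Answer: yes no

Derivation:
After 1 (visit(N)): cur=N back=1 fwd=0
After 2 (back): cur=HOME back=0 fwd=1
After 3 (forward): cur=N back=1 fwd=0
After 4 (visit(B)): cur=B back=2 fwd=0
After 5 (visit(F)): cur=F back=3 fwd=0
After 6 (visit(Y)): cur=Y back=4 fwd=0
After 7 (back): cur=F back=3 fwd=1
After 8 (forward): cur=Y back=4 fwd=0
After 9 (visit(D)): cur=D back=5 fwd=0
After 10 (visit(M)): cur=M back=6 fwd=0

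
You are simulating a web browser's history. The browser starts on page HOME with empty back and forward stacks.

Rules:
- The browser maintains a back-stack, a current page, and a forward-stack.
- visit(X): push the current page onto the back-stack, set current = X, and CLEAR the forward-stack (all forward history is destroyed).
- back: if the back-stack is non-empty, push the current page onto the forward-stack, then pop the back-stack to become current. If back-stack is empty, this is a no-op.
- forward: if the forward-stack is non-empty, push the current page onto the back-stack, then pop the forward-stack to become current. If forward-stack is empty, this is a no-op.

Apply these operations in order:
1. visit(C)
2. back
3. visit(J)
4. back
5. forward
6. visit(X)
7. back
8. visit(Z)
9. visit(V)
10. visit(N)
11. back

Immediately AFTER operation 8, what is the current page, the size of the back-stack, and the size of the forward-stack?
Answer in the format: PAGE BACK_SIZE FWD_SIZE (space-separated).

After 1 (visit(C)): cur=C back=1 fwd=0
After 2 (back): cur=HOME back=0 fwd=1
After 3 (visit(J)): cur=J back=1 fwd=0
After 4 (back): cur=HOME back=0 fwd=1
After 5 (forward): cur=J back=1 fwd=0
After 6 (visit(X)): cur=X back=2 fwd=0
After 7 (back): cur=J back=1 fwd=1
After 8 (visit(Z)): cur=Z back=2 fwd=0

Z 2 0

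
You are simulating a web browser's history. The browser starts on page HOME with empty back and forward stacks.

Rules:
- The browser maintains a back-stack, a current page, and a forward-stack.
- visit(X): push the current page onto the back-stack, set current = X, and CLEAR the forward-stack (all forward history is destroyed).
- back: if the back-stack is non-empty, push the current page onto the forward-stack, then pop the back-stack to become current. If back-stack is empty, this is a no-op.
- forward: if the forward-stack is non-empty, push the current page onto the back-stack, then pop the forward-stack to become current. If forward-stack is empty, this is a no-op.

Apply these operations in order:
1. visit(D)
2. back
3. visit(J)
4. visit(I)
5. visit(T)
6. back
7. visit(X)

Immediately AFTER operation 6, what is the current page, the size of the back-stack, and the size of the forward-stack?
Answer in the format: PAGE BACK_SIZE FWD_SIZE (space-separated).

After 1 (visit(D)): cur=D back=1 fwd=0
After 2 (back): cur=HOME back=0 fwd=1
After 3 (visit(J)): cur=J back=1 fwd=0
After 4 (visit(I)): cur=I back=2 fwd=0
After 5 (visit(T)): cur=T back=3 fwd=0
After 6 (back): cur=I back=2 fwd=1

I 2 1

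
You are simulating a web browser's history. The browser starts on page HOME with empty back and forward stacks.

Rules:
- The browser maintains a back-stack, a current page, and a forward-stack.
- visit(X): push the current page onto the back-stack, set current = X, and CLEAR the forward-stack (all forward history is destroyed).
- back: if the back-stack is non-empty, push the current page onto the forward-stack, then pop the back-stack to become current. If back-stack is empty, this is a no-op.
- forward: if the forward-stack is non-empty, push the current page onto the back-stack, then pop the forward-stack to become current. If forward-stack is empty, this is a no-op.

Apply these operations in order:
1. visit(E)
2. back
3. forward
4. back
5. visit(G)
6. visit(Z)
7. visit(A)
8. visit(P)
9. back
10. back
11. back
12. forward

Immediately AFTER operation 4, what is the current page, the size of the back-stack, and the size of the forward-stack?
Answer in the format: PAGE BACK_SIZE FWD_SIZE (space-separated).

After 1 (visit(E)): cur=E back=1 fwd=0
After 2 (back): cur=HOME back=0 fwd=1
After 3 (forward): cur=E back=1 fwd=0
After 4 (back): cur=HOME back=0 fwd=1

HOME 0 1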